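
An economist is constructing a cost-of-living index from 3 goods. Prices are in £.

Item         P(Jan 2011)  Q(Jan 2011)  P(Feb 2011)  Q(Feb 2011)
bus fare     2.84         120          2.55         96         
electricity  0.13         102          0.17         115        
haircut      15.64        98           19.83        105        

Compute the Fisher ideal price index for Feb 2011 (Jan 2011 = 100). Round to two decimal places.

Laspeyres component (base-period weights):
ΣP(Feb 2011)Q(Jan 2011) = 2.55×120 + 0.17×102 + 19.83×98 = 306 + 17.34 + 1943.34 = 2266.68
ΣP(Jan 2011)Q(Jan 2011) = 2.84×120 + 0.13×102 + 15.64×98 = 340.8 + 13.26 + 1532.72 = 1886.78
L = 2266.68 / 1886.78 × 100 = 120.1348
Paasche component (current-period weights):
ΣP(Feb 2011)Q(Feb 2011) = 2.55×96 + 0.17×115 + 19.83×105 = 244.8 + 19.55 + 2082.15 = 2346.5
ΣP(Jan 2011)Q(Feb 2011) = 2.84×96 + 0.13×115 + 15.64×105 = 272.64 + 14.95 + 1642.2 = 1929.79
P = 2346.5 / 1929.79 × 100 = 121.5935
Fisher = √(L × P) = √(120.1348 × 121.5935) = 120.8620

120.86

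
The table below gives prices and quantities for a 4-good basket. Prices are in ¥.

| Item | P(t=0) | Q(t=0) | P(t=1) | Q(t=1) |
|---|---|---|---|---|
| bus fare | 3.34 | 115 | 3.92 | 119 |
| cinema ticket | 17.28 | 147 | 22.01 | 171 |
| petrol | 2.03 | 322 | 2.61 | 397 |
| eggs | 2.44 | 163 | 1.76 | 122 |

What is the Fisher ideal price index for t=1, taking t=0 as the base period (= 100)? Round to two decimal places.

Laspeyres component (base-period weights):
ΣP(t=1)Q(t=0) = 3.92×115 + 22.01×147 + 2.61×322 + 1.76×163 = 450.8 + 3235.47 + 840.42 + 286.88 = 4813.57
ΣP(t=0)Q(t=0) = 3.34×115 + 17.28×147 + 2.03×322 + 2.44×163 = 384.1 + 2540.16 + 653.66 + 397.72 = 3975.64
L = 4813.57 / 3975.64 × 100 = 121.0766
Paasche component (current-period weights):
ΣP(t=1)Q(t=1) = 3.92×119 + 22.01×171 + 2.61×397 + 1.76×122 = 466.48 + 3763.71 + 1036.17 + 214.72 = 5481.08
ΣP(t=0)Q(t=1) = 3.34×119 + 17.28×171 + 2.03×397 + 2.44×122 = 397.46 + 2954.88 + 805.91 + 297.68 = 4455.93
P = 5481.08 / 4455.93 × 100 = 123.0064
Fisher = √(L × P) = √(121.0766 × 123.0064) = 122.0377

122.04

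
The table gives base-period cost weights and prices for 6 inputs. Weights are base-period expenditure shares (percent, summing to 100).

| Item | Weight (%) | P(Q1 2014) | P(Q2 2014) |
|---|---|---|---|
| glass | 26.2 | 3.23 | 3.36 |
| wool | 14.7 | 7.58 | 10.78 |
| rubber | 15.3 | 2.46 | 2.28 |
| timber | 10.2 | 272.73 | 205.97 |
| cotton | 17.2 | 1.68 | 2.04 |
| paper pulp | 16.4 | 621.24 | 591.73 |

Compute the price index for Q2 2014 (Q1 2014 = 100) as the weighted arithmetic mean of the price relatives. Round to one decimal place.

106.6

glass: 26.2 × (3.36/3.23) = 26.2 × 1.040248 = 27.2545
wool: 14.7 × (10.78/7.58) = 14.7 × 1.422164 = 20.9058
rubber: 15.3 × (2.28/2.46) = 15.3 × 0.926829 = 14.1805
timber: 10.2 × (205.97/272.73) = 10.2 × 0.755216 = 7.7032
cotton: 17.2 × (2.04/1.68) = 17.2 × 1.214286 = 20.8857
paper pulp: 16.4 × (591.73/621.24) = 16.4 × 0.952498 = 15.6210
Index = Σ wᵢ·(p₁ᵢ/p₀ᵢ) = 27.2545 + 20.9058 + 14.1805 + 7.7032 + 20.8857 + 15.6210 = 106.5507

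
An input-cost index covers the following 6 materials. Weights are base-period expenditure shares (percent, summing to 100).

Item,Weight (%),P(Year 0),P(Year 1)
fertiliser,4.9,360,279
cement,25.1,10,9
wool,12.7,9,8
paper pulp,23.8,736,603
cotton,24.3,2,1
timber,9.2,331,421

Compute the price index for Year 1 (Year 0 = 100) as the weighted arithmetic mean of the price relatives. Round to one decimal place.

81.0

fertiliser: 4.9 × (279/360) = 4.9 × 0.775000 = 3.7975
cement: 25.1 × (9/10) = 25.1 × 0.900000 = 22.5900
wool: 12.7 × (8/9) = 12.7 × 0.888889 = 11.2889
paper pulp: 23.8 × (603/736) = 23.8 × 0.819293 = 19.4992
cotton: 24.3 × (1/2) = 24.3 × 0.500000 = 12.1500
timber: 9.2 × (421/331) = 9.2 × 1.271903 = 11.7015
Index = Σ wᵢ·(p₁ᵢ/p₀ᵢ) = 3.7975 + 22.5900 + 11.2889 + 19.4992 + 12.1500 + 11.7015 = 81.0271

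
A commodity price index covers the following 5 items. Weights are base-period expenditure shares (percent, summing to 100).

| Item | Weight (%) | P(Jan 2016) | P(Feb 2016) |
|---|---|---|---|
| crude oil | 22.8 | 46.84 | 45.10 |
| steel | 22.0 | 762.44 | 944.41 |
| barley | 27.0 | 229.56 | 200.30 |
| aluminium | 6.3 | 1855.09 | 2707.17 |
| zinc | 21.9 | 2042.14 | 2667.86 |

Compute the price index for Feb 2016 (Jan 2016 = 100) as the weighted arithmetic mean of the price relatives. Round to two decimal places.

crude oil: 22.8 × (45.10/46.84) = 22.8 × 0.962852 = 21.9530
steel: 22.0 × (944.41/762.44) = 22.0 × 1.238668 = 27.2507
barley: 27.0 × (200.30/229.56) = 27.0 × 0.872539 = 23.5585
aluminium: 6.3 × (2707.17/1855.09) = 6.3 × 1.459320 = 9.1937
zinc: 21.9 × (2667.86/2042.14) = 21.9 × 1.306404 = 28.6102
Index = Σ wᵢ·(p₁ᵢ/p₀ᵢ) = 21.9530 + 27.2507 + 23.5585 + 9.1937 + 28.6102 = 110.5662

110.57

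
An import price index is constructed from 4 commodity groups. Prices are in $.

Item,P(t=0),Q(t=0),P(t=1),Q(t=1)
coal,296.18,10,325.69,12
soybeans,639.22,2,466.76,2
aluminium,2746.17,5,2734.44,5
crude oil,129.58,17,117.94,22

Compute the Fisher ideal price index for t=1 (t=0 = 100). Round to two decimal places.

Laspeyres component (base-period weights):
ΣP(t=1)Q(t=0) = 325.69×10 + 466.76×2 + 2734.44×5 + 117.94×17 = 3256.9 + 933.52 + 13672.2 + 2004.98 = 19867.6
ΣP(t=0)Q(t=0) = 296.18×10 + 639.22×2 + 2746.17×5 + 129.58×17 = 2961.8 + 1278.44 + 13730.85 + 2202.86 = 20173.95
L = 19867.6 / 20173.95 × 100 = 98.4815
Paasche component (current-period weights):
ΣP(t=1)Q(t=1) = 325.69×12 + 466.76×2 + 2734.44×5 + 117.94×22 = 3908.28 + 933.52 + 13672.2 + 2594.68 = 21108.68
ΣP(t=0)Q(t=1) = 296.18×12 + 639.22×2 + 2746.17×5 + 129.58×22 = 3554.16 + 1278.44 + 13730.85 + 2850.76 = 21414.21
P = 21108.68 / 21414.21 × 100 = 98.5732
Fisher = √(L × P) = √(98.4815 × 98.5732) = 98.5273

98.53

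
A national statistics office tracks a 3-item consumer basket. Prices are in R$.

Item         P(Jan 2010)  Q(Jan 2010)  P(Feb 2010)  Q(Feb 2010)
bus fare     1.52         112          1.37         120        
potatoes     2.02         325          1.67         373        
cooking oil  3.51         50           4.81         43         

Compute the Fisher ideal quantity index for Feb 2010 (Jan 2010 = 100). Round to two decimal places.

107.28

Laspeyres component (base-period weights):
ΣP(Jan 2010)Q(Feb 2010) = 1.52×120 + 2.02×373 + 3.51×43 = 182.4 + 753.46 + 150.93 = 1086.79
ΣP(Jan 2010)Q(Jan 2010) = 1.52×112 + 2.02×325 + 3.51×50 = 170.24 + 656.5 + 175.5 = 1002.24
L = 1086.79 / 1002.24 × 100 = 108.4361
Paasche component (current-period weights):
ΣP(Feb 2010)Q(Feb 2010) = 1.37×120 + 1.67×373 + 4.81×43 = 164.4 + 622.91 + 206.83 = 994.14
ΣP(Feb 2010)Q(Jan 2010) = 1.37×112 + 1.67×325 + 4.81×50 = 153.44 + 542.75 + 240.5 = 936.69
P = 994.14 / 936.69 × 100 = 106.1333
Fisher = √(L × P) = √(108.4361 × 106.1333) = 107.2785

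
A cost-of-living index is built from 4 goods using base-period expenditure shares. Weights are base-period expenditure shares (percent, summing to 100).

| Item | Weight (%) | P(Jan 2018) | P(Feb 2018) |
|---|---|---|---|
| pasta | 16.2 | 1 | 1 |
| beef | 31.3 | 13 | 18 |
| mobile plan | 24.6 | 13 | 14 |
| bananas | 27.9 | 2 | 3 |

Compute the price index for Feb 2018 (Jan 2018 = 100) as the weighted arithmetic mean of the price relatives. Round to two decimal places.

127.88

pasta: 16.2 × (1/1) = 16.2 × 1.000000 = 16.2000
beef: 31.3 × (18/13) = 31.3 × 1.384615 = 43.3385
mobile plan: 24.6 × (14/13) = 24.6 × 1.076923 = 26.4923
bananas: 27.9 × (3/2) = 27.9 × 1.500000 = 41.8500
Index = Σ wᵢ·(p₁ᵢ/p₀ᵢ) = 16.2000 + 43.3385 + 26.4923 + 41.8500 = 127.8808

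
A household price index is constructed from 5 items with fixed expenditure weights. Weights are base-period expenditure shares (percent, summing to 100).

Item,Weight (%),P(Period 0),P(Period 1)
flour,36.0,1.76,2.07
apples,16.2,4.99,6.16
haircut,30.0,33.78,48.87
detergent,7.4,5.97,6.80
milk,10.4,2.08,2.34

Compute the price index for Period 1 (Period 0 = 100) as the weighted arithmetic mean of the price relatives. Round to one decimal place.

flour: 36.0 × (2.07/1.76) = 36.0 × 1.176136 = 42.3409
apples: 16.2 × (6.16/4.99) = 16.2 × 1.234469 = 19.9984
haircut: 30.0 × (48.87/33.78) = 30.0 × 1.446714 = 43.4014
detergent: 7.4 × (6.80/5.97) = 7.4 × 1.139028 = 8.4288
milk: 10.4 × (2.34/2.08) = 10.4 × 1.125000 = 11.7000
Index = Σ wᵢ·(p₁ᵢ/p₀ᵢ) = 42.3409 + 19.9984 + 43.4014 + 8.4288 + 11.7000 = 125.8695

125.9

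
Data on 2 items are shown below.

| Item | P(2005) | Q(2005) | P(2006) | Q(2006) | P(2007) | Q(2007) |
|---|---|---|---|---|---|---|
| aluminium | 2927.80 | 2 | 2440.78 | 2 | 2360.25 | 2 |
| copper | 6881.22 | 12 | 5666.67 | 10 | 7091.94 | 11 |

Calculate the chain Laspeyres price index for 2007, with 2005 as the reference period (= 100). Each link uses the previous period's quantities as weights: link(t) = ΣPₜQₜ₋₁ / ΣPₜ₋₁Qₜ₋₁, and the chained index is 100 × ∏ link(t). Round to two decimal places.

Link 2005→2006:
ΣP(2006)Q(2005) = 2440.78×2 + 5666.67×12 = 4881.56 + 68000.04 = 72881.6
ΣP(2005)Q(2005) = 2927.80×2 + 6881.22×12 = 5855.6 + 82574.64 = 88430.24
link = 72881.6/88430.24 = 0.824171
Link 2006→2007:
ΣP(2007)Q(2006) = 2360.25×2 + 7091.94×10 = 4720.5 + 70919.4 = 75639.9
ΣP(2006)Q(2006) = 2440.78×2 + 5666.67×10 = 4881.56 + 56666.7 = 61548.26
link = 75639.9/61548.26 = 1.228953
Chained index = 100 × 0.824171 × 1.228953 = 101.2867

101.29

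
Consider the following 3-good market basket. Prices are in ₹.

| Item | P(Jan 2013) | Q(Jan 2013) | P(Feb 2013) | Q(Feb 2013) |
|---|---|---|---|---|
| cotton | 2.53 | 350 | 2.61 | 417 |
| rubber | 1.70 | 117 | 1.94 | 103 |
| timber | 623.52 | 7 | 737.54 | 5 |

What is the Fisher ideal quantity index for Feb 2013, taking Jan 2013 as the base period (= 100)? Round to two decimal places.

Laspeyres component (base-period weights):
ΣP(Jan 2013)Q(Feb 2013) = 2.53×417 + 1.70×103 + 623.52×5 = 1055.01 + 175.1 + 3117.6 = 4347.71
ΣP(Jan 2013)Q(Jan 2013) = 2.53×350 + 1.70×117 + 623.52×7 = 885.5 + 198.9 + 4364.64 = 5449.04
L = 4347.71 / 5449.04 × 100 = 79.7885
Paasche component (current-period weights):
ΣP(Feb 2013)Q(Feb 2013) = 2.61×417 + 1.94×103 + 737.54×5 = 1088.37 + 199.82 + 3687.7 = 4975.89
ΣP(Feb 2013)Q(Jan 2013) = 2.61×350 + 1.94×117 + 737.54×7 = 913.5 + 226.98 + 5162.78 = 6303.26
P = 4975.89 / 6303.26 × 100 = 78.9415
Fisher = √(L × P) = √(79.7885 × 78.9415) = 79.3639

79.36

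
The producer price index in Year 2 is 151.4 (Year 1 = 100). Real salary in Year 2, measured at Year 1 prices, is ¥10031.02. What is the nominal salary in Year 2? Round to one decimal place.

15187.0

Nominal = Real × (Index/100) = 10031.02 × (151.4/100)
        = 10031.02 × 1.514 = 15186.9643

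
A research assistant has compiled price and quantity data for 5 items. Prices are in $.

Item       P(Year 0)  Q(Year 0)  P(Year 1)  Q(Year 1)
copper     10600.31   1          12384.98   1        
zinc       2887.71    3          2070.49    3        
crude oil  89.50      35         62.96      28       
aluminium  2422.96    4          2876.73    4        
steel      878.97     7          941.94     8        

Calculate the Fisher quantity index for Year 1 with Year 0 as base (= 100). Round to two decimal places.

100.97

Laspeyres component (base-period weights):
ΣP(Year 0)Q(Year 1) = 10600.31×1 + 2887.71×3 + 89.50×28 + 2422.96×4 + 878.97×8 = 10600.31 + 8663.13 + 2506 + 9691.84 + 7031.76 = 38493.04
ΣP(Year 0)Q(Year 0) = 10600.31×1 + 2887.71×3 + 89.50×35 + 2422.96×4 + 878.97×7 = 10600.31 + 8663.13 + 3132.5 + 9691.84 + 6152.79 = 38240.57
L = 38493.04 / 38240.57 × 100 = 100.6602
Paasche component (current-period weights):
ΣP(Year 1)Q(Year 1) = 12384.98×1 + 2070.49×3 + 62.96×28 + 2876.73×4 + 941.94×8 = 12384.98 + 6211.47 + 1762.88 + 11506.92 + 7535.52 = 39401.77
ΣP(Year 1)Q(Year 0) = 12384.98×1 + 2070.49×3 + 62.96×35 + 2876.73×4 + 941.94×7 = 12384.98 + 6211.47 + 2203.6 + 11506.92 + 6593.58 = 38900.55
P = 39401.77 / 38900.55 × 100 = 101.2885
Fisher = √(L × P) = √(100.6602 × 101.2885) = 100.9739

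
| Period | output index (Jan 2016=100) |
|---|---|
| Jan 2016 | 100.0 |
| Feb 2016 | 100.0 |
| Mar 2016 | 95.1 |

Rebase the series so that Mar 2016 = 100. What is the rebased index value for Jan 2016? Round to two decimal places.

Rebased(Jan 2016) = 100.0 / 95.1 × 100 = 105.1525

105.15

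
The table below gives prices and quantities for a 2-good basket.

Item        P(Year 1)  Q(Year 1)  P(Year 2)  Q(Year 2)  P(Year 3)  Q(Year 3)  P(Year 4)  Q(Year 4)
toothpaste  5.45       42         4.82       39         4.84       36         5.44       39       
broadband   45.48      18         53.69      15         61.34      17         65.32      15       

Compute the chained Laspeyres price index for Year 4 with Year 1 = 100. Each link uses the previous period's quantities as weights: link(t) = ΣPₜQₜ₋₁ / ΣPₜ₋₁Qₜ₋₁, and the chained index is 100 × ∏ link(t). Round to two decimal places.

Link Year 1→Year 2:
ΣP(Year 2)Q(Year 1) = 4.82×42 + 53.69×18 = 202.44 + 966.42 = 1168.86
ΣP(Year 1)Q(Year 1) = 5.45×42 + 45.48×18 = 228.9 + 818.64 = 1047.54
link = 1168.86/1047.54 = 1.115814
Link Year 2→Year 3:
ΣP(Year 3)Q(Year 2) = 4.84×39 + 61.34×15 = 188.76 + 920.1 = 1108.86
ΣP(Year 2)Q(Year 2) = 4.82×39 + 53.69×15 = 187.98 + 805.35 = 993.33
link = 1108.86/993.33 = 1.116306
Link Year 3→Year 4:
ΣP(Year 4)Q(Year 3) = 5.44×36 + 65.32×17 = 195.84 + 1110.44 = 1306.28
ΣP(Year 3)Q(Year 3) = 4.84×36 + 61.34×17 = 174.24 + 1042.78 = 1217.02
link = 1306.28/1217.02 = 1.073343
Chained index = 100 × 1.115814 × 1.116306 × 1.073343 = 133.6945

133.69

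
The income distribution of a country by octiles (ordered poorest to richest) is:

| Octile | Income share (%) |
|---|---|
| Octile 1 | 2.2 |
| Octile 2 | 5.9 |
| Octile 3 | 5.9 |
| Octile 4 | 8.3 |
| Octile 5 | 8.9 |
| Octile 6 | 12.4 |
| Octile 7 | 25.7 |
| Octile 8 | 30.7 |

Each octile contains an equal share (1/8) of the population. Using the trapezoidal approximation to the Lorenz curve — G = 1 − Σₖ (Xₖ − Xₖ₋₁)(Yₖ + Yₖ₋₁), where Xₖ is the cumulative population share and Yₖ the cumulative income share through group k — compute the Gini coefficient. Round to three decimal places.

Cumulative income shares Yₖ: 0.0220, 0.0810, 0.1400, 0.2230, 0.3120, 0.4360, 0.6930, 1.0000
Σ (Xₖ−Xₖ₋₁)(Yₖ+Yₖ₋₁) = (1/8)(0.0220+0.0000) + (1/8)(0.0810+0.0220) + (1/8)(0.1400+0.0810) + (1/8)(0.2230+0.1400) + (1/8)(0.3120+0.2230) + (1/8)(0.4360+0.3120) + (1/8)(0.6930+0.4360) + (1/8)(1.0000+0.6930)
  = 0.0028 + 0.0129 + 0.0276 + 0.0454 + 0.0669 + 0.0935 + 0.1411 + 0.2116 = 0.6018
G = 1 − 0.6018 = 0.3982

0.398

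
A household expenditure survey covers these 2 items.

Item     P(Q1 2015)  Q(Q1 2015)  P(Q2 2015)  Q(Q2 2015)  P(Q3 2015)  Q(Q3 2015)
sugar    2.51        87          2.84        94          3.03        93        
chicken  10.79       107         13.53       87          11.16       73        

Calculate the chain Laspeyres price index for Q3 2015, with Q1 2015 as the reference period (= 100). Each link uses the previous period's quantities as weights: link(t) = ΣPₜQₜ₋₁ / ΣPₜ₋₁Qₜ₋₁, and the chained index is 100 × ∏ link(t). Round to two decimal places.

107.35

Link Q1 2015→Q2 2015:
ΣP(Q2 2015)Q(Q1 2015) = 2.84×87 + 13.53×107 = 247.08 + 1447.71 = 1694.79
ΣP(Q1 2015)Q(Q1 2015) = 2.51×87 + 10.79×107 = 218.37 + 1154.53 = 1372.9
link = 1694.79/1372.9 = 1.234460
Link Q2 2015→Q3 2015:
ΣP(Q3 2015)Q(Q2 2015) = 3.03×94 + 11.16×87 = 284.82 + 970.92 = 1255.74
ΣP(Q2 2015)Q(Q2 2015) = 2.84×94 + 13.53×87 = 266.96 + 1177.11 = 1444.07
link = 1255.74/1444.07 = 0.869584
Chained index = 100 × 1.234460 × 0.869584 = 107.3466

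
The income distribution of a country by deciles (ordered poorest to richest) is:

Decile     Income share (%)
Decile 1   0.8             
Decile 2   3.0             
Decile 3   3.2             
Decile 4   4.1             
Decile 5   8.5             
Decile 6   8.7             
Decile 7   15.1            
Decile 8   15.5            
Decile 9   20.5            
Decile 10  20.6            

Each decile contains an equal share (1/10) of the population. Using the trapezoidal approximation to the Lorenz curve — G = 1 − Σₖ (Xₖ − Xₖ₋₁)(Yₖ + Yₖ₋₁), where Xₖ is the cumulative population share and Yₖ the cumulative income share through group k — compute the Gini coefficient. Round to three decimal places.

Cumulative income shares Yₖ: 0.0080, 0.0380, 0.0700, 0.1110, 0.1960, 0.2830, 0.4340, 0.5890, 0.7940, 1.0000
Σ (Xₖ−Xₖ₋₁)(Yₖ+Yₖ₋₁) = (1/10)(0.0080+0.0000) + (1/10)(0.0380+0.0080) + (1/10)(0.0700+0.0380) + (1/10)(0.1110+0.0700) + (1/10)(0.1960+0.1110) + (1/10)(0.2830+0.1960) + (1/10)(0.4340+0.2830) + (1/10)(0.5890+0.4340) + (1/10)(0.7940+0.5890) + (1/10)(1.0000+0.7940)
  = 0.0008 + 0.0046 + 0.0108 + 0.0181 + 0.0307 + 0.0479 + 0.0717 + 0.1023 + 0.1383 + 0.1794 = 0.6046
G = 1 − 0.6046 = 0.3954

0.395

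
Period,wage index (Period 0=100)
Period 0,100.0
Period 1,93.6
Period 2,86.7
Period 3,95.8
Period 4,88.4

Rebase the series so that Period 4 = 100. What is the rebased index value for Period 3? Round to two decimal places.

108.37

Rebased(Period 3) = 95.8 / 88.4 × 100 = 108.3710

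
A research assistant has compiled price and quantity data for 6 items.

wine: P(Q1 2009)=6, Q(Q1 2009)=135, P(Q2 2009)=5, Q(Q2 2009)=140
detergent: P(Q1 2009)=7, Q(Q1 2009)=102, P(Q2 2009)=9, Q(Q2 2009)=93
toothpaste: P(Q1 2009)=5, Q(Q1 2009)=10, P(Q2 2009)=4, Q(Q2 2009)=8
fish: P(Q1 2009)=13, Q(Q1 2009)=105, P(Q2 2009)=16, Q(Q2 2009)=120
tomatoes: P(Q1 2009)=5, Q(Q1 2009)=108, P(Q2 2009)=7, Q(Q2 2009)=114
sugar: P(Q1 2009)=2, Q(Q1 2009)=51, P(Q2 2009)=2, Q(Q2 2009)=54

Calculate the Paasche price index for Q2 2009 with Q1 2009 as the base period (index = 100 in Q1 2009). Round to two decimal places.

116.61

Paasche price index uses current-period quantities as weights.
ΣP(Q2 2009)·Q(Q2 2009) = 5×140 + 9×93 + 4×8 + 16×120 + 7×114 + 2×54 = 700 + 837 + 32 + 1920 + 798 + 108 = 4395
ΣP(Q1 2009)·Q(Q2 2009) = 6×140 + 7×93 + 5×8 + 13×120 + 5×114 + 2×54 = 840 + 651 + 40 + 1560 + 570 + 108 = 3769
Index = 4395 / 3769 × 100 = 116.6092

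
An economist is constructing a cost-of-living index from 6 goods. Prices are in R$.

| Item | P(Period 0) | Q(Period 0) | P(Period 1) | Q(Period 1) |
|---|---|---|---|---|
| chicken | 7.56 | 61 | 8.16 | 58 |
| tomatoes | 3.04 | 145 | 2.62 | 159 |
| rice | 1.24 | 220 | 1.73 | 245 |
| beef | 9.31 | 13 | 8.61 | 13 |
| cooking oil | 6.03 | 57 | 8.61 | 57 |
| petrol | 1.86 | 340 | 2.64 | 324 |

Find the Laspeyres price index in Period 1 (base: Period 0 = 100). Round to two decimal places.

Laspeyres price index uses base-period quantities as weights.
ΣP(Period 1)·Q(Period 0) = 8.16×61 + 2.62×145 + 1.73×220 + 8.61×13 + 8.61×57 + 2.64×340 = 497.76 + 379.9 + 380.6 + 111.93 + 490.77 + 897.6 = 2758.56
ΣP(Period 0)·Q(Period 0) = 7.56×61 + 3.04×145 + 1.24×220 + 9.31×13 + 6.03×57 + 1.86×340 = 461.16 + 440.8 + 272.8 + 121.03 + 343.71 + 632.4 = 2271.9
Index = 2758.56 / 2271.9 × 100 = 121.4208

121.42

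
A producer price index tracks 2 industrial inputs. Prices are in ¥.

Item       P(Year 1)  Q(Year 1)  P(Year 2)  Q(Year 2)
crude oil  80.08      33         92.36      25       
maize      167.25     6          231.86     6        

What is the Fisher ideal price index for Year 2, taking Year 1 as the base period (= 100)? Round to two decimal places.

Laspeyres component (base-period weights):
ΣP(Year 2)Q(Year 1) = 92.36×33 + 231.86×6 = 3047.88 + 1391.16 = 4439.04
ΣP(Year 1)Q(Year 1) = 80.08×33 + 167.25×6 = 2642.64 + 1003.5 = 3646.14
L = 4439.04 / 3646.14 × 100 = 121.7463
Paasche component (current-period weights):
ΣP(Year 2)Q(Year 2) = 92.36×25 + 231.86×6 = 2309 + 1391.16 = 3700.16
ΣP(Year 1)Q(Year 2) = 80.08×25 + 167.25×6 = 2002 + 1003.5 = 3005.5
P = 3700.16 / 3005.5 × 100 = 123.1130
Fisher = √(L × P) = √(121.7463 × 123.1130) = 122.4277

122.43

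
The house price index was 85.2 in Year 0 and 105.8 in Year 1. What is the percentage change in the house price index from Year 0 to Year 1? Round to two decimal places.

Change = (105.8 − 85.2) / 85.2 × 100
       = 20.6 / 85.2 × 100 = 24.1784%

24.18%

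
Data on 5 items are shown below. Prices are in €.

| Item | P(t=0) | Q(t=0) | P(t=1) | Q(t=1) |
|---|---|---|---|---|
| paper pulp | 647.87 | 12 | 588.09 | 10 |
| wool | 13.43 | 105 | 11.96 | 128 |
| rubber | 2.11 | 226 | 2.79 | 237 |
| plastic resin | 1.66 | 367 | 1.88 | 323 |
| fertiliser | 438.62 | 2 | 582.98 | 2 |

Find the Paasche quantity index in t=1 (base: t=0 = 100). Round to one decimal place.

91.2

Paasche quantity index uses current-period prices as weights.
ΣP(t=1)·Q(t=1) = 588.09×10 + 11.96×128 + 2.79×237 + 1.88×323 + 582.98×2 = 5880.9 + 1530.88 + 661.23 + 607.24 + 1165.96 = 9846.21
ΣP(t=1)·Q(t=0) = 588.09×12 + 11.96×105 + 2.79×226 + 1.88×367 + 582.98×2 = 7057.08 + 1255.8 + 630.54 + 689.96 + 1165.96 = 10799.34
Index = 9846.21 / 10799.34 × 100 = 91.1742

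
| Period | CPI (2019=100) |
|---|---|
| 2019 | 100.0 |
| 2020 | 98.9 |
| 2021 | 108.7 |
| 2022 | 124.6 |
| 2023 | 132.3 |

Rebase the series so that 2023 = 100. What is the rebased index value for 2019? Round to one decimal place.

75.6

Rebased(2019) = 100.0 / 132.3 × 100 = 75.5858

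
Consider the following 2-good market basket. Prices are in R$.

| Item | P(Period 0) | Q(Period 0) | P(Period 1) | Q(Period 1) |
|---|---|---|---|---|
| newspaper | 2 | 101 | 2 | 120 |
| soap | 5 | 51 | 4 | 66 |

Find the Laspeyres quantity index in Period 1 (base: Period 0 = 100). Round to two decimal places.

Laspeyres quantity index uses base-period prices as weights.
ΣP(Period 0)·Q(Period 1) = 2×120 + 5×66 = 240 + 330 = 570
ΣP(Period 0)·Q(Period 0) = 2×101 + 5×51 = 202 + 255 = 457
Index = 570 / 457 × 100 = 124.7265

124.73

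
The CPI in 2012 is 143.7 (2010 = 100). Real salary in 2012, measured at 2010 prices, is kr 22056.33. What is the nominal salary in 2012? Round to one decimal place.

Nominal = Real × (Index/100) = 22056.33 × (143.7/100)
        = 22056.33 × 1.437 = 31694.9462

31694.9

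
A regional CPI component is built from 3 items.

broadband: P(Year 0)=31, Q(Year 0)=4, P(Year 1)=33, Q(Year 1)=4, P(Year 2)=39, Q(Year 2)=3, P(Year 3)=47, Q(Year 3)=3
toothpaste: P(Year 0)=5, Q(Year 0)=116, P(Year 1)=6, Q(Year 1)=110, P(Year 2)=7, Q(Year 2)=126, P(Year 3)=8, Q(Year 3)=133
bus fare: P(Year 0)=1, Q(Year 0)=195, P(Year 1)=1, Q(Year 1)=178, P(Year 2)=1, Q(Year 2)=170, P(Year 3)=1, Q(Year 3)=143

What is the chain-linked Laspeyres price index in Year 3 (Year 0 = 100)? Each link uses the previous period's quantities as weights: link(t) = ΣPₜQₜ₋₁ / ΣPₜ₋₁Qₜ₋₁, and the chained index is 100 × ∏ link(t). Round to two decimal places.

Link Year 0→Year 1:
ΣP(Year 1)Q(Year 0) = 33×4 + 6×116 + 1×195 = 132 + 696 + 195 = 1023
ΣP(Year 0)Q(Year 0) = 31×4 + 5×116 + 1×195 = 124 + 580 + 195 = 899
link = 1023/899 = 1.137931
Link Year 1→Year 2:
ΣP(Year 2)Q(Year 1) = 39×4 + 7×110 + 1×178 = 156 + 770 + 178 = 1104
ΣP(Year 1)Q(Year 1) = 33×4 + 6×110 + 1×178 = 132 + 660 + 178 = 970
link = 1104/970 = 1.138144
Link Year 2→Year 3:
ΣP(Year 3)Q(Year 2) = 47×3 + 8×126 + 1×170 = 141 + 1008 + 170 = 1319
ΣP(Year 2)Q(Year 2) = 39×3 + 7×126 + 1×170 = 117 + 882 + 170 = 1169
link = 1319/1169 = 1.128315
Chained index = 100 × 1.137931 × 1.138144 × 1.128315 = 146.1314

146.13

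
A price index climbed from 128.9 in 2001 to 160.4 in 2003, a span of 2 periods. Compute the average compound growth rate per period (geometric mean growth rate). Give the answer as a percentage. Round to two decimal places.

11.55%

Growth factor = (160.4/128.9)^(1/2) = (1.244375)^(1/2) = 1.115516
Growth rate = 1.115516 − 1 = 0.115516 = 11.5516%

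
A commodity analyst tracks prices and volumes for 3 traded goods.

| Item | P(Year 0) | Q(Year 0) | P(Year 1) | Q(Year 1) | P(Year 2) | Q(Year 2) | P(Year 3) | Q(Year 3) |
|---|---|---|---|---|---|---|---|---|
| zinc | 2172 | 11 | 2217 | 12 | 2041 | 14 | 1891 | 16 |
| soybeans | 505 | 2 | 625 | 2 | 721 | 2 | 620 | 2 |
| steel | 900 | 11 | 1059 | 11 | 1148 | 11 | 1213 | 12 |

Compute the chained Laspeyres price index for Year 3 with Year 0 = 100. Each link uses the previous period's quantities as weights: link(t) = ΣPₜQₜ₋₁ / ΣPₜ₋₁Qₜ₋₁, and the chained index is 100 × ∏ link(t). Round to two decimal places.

Link Year 0→Year 1:
ΣP(Year 1)Q(Year 0) = 2217×11 + 625×2 + 1059×11 = 24387 + 1250 + 11649 = 37286
ΣP(Year 0)Q(Year 0) = 2172×11 + 505×2 + 900×11 = 23892 + 1010 + 9900 = 34802
link = 37286/34802 = 1.071375
Link Year 1→Year 2:
ΣP(Year 2)Q(Year 1) = 2041×12 + 721×2 + 1148×11 = 24492 + 1442 + 12628 = 38562
ΣP(Year 1)Q(Year 1) = 2217×12 + 625×2 + 1059×11 = 26604 + 1250 + 11649 = 39503
link = 38562/39503 = 0.976179
Link Year 2→Year 3:
ΣP(Year 3)Q(Year 2) = 1891×14 + 620×2 + 1213×11 = 26474 + 1240 + 13343 = 41057
ΣP(Year 2)Q(Year 2) = 2041×14 + 721×2 + 1148×11 = 28574 + 1442 + 12628 = 42644
link = 41057/42644 = 0.962785
Chained index = 100 × 1.071375 × 0.976179 × 0.962785 = 100.6932

100.69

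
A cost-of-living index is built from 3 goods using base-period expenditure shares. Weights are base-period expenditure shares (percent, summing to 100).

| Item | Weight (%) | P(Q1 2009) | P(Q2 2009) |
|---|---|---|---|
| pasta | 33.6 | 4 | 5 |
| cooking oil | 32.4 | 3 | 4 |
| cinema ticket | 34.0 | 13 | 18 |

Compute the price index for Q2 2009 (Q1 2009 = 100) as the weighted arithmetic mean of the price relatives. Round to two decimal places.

132.28

pasta: 33.6 × (5/4) = 33.6 × 1.250000 = 42.0000
cooking oil: 32.4 × (4/3) = 32.4 × 1.333333 = 43.2000
cinema ticket: 34.0 × (18/13) = 34.0 × 1.384615 = 47.0769
Index = Σ wᵢ·(p₁ᵢ/p₀ᵢ) = 42.0000 + 43.2000 + 47.0769 = 132.2769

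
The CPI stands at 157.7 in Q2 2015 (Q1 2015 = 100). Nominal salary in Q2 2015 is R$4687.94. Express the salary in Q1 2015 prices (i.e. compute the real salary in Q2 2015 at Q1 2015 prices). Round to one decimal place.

Real = Nominal ÷ (Index/100) = 4687.94 ÷ (157.7/100)
     = 4687.94 ÷ 1.577 = 2972.6950

2972.7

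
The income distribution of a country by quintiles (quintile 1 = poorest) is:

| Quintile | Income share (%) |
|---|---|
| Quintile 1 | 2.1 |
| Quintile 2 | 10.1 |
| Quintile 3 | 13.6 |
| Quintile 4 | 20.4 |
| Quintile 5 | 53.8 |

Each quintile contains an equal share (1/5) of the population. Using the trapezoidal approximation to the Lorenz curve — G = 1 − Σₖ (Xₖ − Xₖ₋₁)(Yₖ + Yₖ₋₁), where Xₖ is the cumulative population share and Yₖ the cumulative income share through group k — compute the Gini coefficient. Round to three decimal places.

Cumulative income shares Yₖ: 0.0210, 0.1220, 0.2580, 0.4620, 1.0000
Σ (Xₖ−Xₖ₋₁)(Yₖ+Yₖ₋₁) = (1/5)(0.0210+0.0000) + (1/5)(0.1220+0.0210) + (1/5)(0.2580+0.1220) + (1/5)(0.4620+0.2580) + (1/5)(1.0000+0.4620)
  = 0.0042 + 0.0286 + 0.0760 + 0.1440 + 0.2924 = 0.5452
G = 1 − 0.5452 = 0.4548

0.455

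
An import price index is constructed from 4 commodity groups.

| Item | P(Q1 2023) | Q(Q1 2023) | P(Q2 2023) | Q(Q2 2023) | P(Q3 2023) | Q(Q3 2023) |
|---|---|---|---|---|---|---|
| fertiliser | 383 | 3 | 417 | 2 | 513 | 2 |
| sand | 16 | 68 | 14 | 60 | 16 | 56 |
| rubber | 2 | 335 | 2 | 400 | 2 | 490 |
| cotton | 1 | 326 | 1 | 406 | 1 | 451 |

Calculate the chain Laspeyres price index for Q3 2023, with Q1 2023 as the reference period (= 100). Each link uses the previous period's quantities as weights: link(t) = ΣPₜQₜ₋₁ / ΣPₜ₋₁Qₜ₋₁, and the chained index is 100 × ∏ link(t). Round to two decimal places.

Link Q1 2023→Q2 2023:
ΣP(Q2 2023)Q(Q1 2023) = 417×3 + 14×68 + 2×335 + 1×326 = 1251 + 952 + 670 + 326 = 3199
ΣP(Q1 2023)Q(Q1 2023) = 383×3 + 16×68 + 2×335 + 1×326 = 1149 + 1088 + 670 + 326 = 3233
link = 3199/3233 = 0.989483
Link Q2 2023→Q3 2023:
ΣP(Q3 2023)Q(Q2 2023) = 513×2 + 16×60 + 2×400 + 1×406 = 1026 + 960 + 800 + 406 = 3192
ΣP(Q2 2023)Q(Q2 2023) = 417×2 + 14×60 + 2×400 + 1×406 = 834 + 840 + 800 + 406 = 2880
link = 3192/2880 = 1.108333
Chained index = 100 × 0.989483 × 1.108333 = 109.6677

109.67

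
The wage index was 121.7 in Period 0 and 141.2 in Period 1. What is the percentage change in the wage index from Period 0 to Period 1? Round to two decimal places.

Change = (141.2 − 121.7) / 121.7 × 100
       = 19.5 / 121.7 × 100 = 16.0230%

16.02%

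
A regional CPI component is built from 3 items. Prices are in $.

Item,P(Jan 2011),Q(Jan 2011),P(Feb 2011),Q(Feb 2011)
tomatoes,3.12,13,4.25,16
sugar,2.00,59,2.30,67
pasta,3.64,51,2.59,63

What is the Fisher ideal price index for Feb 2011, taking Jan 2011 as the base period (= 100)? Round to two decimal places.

Laspeyres component (base-period weights):
ΣP(Feb 2011)Q(Jan 2011) = 4.25×13 + 2.30×59 + 2.59×51 = 55.25 + 135.7 + 132.09 = 323.04
ΣP(Jan 2011)Q(Jan 2011) = 3.12×13 + 2.00×59 + 3.64×51 = 40.56 + 118 + 185.64 = 344.2
L = 323.04 / 344.2 × 100 = 93.8524
Paasche component (current-period weights):
ΣP(Feb 2011)Q(Feb 2011) = 4.25×16 + 2.30×67 + 2.59×63 = 68 + 154.1 + 163.17 = 385.27
ΣP(Jan 2011)Q(Feb 2011) = 3.12×16 + 2.00×67 + 3.64×63 = 49.92 + 134 + 229.32 = 413.24
P = 385.27 / 413.24 × 100 = 93.2315
Fisher = √(L × P) = √(93.8524 × 93.2315) = 93.5415

93.54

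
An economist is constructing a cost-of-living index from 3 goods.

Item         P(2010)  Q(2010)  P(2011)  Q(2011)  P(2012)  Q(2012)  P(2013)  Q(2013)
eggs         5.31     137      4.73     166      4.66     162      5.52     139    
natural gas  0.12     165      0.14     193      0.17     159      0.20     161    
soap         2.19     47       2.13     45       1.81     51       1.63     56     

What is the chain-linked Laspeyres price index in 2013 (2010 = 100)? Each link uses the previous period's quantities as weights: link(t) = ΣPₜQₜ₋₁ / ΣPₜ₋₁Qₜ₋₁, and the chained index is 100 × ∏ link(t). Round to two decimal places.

102.38

Link 2010→2011:
ΣP(2011)Q(2010) = 4.73×137 + 0.14×165 + 2.13×47 = 648.01 + 23.1 + 100.11 = 771.22
ΣP(2010)Q(2010) = 5.31×137 + 0.12×165 + 2.19×47 = 727.47 + 19.8 + 102.93 = 850.2
link = 771.22/850.2 = 0.907104
Link 2011→2012:
ΣP(2012)Q(2011) = 4.66×166 + 0.17×193 + 1.81×45 = 773.56 + 32.81 + 81.45 = 887.82
ΣP(2011)Q(2011) = 4.73×166 + 0.14×193 + 2.13×45 = 785.18 + 27.02 + 95.85 = 908.05
link = 887.82/908.05 = 0.977721
Link 2012→2013:
ΣP(2013)Q(2012) = 5.52×162 + 0.20×159 + 1.63×51 = 894.24 + 31.8 + 83.13 = 1009.17
ΣP(2012)Q(2012) = 4.66×162 + 0.17×159 + 1.81×51 = 754.92 + 27.03 + 92.31 = 874.26
link = 1009.17/874.26 = 1.154313
Chained index = 100 × 0.907104 × 0.977721 × 1.154313 = 102.3755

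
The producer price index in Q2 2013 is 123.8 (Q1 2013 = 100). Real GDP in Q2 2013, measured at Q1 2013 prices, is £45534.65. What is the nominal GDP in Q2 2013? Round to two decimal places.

Nominal = Real × (Index/100) = 45534.65 × (123.8/100)
        = 45534.65 × 1.238 = 56371.8967

56371.90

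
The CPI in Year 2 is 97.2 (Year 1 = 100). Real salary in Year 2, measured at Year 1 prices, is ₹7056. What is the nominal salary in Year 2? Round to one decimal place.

6858.4

Nominal = Real × (Index/100) = 7056 × (97.2/100)
        = 7056 × 0.972 = 6858.4320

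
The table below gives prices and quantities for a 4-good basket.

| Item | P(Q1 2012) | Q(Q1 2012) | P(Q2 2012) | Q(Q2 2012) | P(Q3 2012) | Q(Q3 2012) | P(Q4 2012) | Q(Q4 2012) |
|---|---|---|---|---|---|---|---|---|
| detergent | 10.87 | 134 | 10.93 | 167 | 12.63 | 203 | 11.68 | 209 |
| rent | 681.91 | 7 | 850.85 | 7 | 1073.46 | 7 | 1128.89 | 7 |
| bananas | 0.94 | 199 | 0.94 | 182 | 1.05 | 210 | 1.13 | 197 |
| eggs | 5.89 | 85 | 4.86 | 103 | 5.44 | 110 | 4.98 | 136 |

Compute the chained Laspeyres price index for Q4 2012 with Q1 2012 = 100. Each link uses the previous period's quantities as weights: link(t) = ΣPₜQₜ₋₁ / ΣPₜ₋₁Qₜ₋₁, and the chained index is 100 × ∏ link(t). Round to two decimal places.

144.42

Link Q1 2012→Q2 2012:
ΣP(Q2 2012)Q(Q1 2012) = 10.93×134 + 850.85×7 + 0.94×199 + 4.86×85 = 1464.62 + 5955.95 + 187.06 + 413.1 = 8020.73
ΣP(Q1 2012)Q(Q1 2012) = 10.87×134 + 681.91×7 + 0.94×199 + 5.89×85 = 1456.58 + 4773.37 + 187.06 + 500.65 = 6917.66
link = 8020.73/6917.66 = 1.159457
Link Q2 2012→Q3 2012:
ΣP(Q3 2012)Q(Q2 2012) = 12.63×167 + 1073.46×7 + 1.05×182 + 5.44×103 = 2109.21 + 7514.22 + 191.1 + 560.32 = 10374.85
ΣP(Q2 2012)Q(Q2 2012) = 10.93×167 + 850.85×7 + 0.94×182 + 4.86×103 = 1825.31 + 5955.95 + 171.08 + 500.58 = 8452.92
link = 10374.85/8452.92 = 1.227369
Link Q3 2012→Q4 2012:
ΣP(Q4 2012)Q(Q3 2012) = 11.68×203 + 1128.89×7 + 1.13×210 + 4.98×110 = 2371.04 + 7902.23 + 237.3 + 547.8 = 11058.37
ΣP(Q3 2012)Q(Q3 2012) = 12.63×203 + 1073.46×7 + 1.05×210 + 5.44×110 = 2563.89 + 7514.22 + 220.5 + 598.4 = 10897.01
link = 11058.37/10897.01 = 1.014808
Chained index = 100 × 1.159457 × 1.227369 × 1.014808 = 144.4154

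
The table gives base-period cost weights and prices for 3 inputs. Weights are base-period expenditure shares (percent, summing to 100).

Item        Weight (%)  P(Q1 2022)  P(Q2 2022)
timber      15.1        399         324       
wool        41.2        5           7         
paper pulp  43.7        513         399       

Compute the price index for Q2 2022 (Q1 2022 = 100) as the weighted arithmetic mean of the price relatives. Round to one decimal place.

timber: 15.1 × (324/399) = 15.1 × 0.812030 = 12.2617
wool: 41.2 × (7/5) = 41.2 × 1.400000 = 57.6800
paper pulp: 43.7 × (399/513) = 43.7 × 0.777778 = 33.9889
Index = Σ wᵢ·(p₁ᵢ/p₀ᵢ) = 12.2617 + 57.6800 + 33.9889 = 103.9305

103.9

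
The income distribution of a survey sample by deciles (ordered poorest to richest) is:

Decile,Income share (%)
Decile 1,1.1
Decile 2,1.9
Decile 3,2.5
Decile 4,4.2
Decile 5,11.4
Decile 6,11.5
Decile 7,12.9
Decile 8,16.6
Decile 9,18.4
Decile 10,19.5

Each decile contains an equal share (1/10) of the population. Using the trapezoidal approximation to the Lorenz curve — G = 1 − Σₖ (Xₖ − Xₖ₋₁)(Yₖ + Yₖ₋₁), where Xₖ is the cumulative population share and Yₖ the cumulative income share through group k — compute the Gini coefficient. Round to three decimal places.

Cumulative income shares Yₖ: 0.0110, 0.0300, 0.0550, 0.0970, 0.2110, 0.3260, 0.4550, 0.6210, 0.8050, 1.0000
Σ (Xₖ−Xₖ₋₁)(Yₖ+Yₖ₋₁) = (1/10)(0.0110+0.0000) + (1/10)(0.0300+0.0110) + (1/10)(0.0550+0.0300) + (1/10)(0.0970+0.0550) + (1/10)(0.2110+0.0970) + (1/10)(0.3260+0.2110) + (1/10)(0.4550+0.3260) + (1/10)(0.6210+0.4550) + (1/10)(0.8050+0.6210) + (1/10)(1.0000+0.8050)
  = 0.0011 + 0.0041 + 0.0085 + 0.0152 + 0.0308 + 0.0537 + 0.0781 + 0.1076 + 0.1426 + 0.1805 = 0.6222
G = 1 − 0.6222 = 0.3778

0.378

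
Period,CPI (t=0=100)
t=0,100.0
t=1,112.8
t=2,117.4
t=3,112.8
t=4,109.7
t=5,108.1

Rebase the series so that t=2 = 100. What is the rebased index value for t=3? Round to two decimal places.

Rebased(t=3) = 112.8 / 117.4 × 100 = 96.0818

96.08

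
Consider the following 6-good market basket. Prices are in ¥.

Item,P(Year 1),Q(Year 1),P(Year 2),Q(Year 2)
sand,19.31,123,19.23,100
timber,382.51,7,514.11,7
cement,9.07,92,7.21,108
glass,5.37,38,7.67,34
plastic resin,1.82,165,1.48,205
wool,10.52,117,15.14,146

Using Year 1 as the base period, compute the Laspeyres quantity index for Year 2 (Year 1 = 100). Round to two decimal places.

Laspeyres quantity index uses base-period prices as weights.
ΣP(Year 1)·Q(Year 2) = 19.31×100 + 382.51×7 + 9.07×108 + 5.37×34 + 1.82×205 + 10.52×146 = 1931 + 2677.57 + 979.56 + 182.58 + 373.1 + 1535.92 = 7679.73
ΣP(Year 1)·Q(Year 1) = 19.31×123 + 382.51×7 + 9.07×92 + 5.37×38 + 1.82×165 + 10.52×117 = 2375.13 + 2677.57 + 834.44 + 204.06 + 300.3 + 1230.84 = 7622.34
Index = 7679.73 / 7622.34 × 100 = 100.7529

100.75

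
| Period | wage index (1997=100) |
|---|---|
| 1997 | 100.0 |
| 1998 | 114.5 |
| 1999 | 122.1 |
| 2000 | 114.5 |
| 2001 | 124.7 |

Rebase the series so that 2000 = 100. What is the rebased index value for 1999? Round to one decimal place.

Rebased(1999) = 122.1 / 114.5 × 100 = 106.6376

106.6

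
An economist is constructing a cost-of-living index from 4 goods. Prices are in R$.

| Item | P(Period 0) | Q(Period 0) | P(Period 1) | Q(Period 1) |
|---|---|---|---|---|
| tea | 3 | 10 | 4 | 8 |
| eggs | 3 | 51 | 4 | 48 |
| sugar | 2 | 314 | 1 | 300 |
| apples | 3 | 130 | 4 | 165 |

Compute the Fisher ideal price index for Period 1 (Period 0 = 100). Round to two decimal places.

Laspeyres component (base-period weights):
ΣP(Period 1)Q(Period 0) = 4×10 + 4×51 + 1×314 + 4×130 = 40 + 204 + 314 + 520 = 1078
ΣP(Period 0)Q(Period 0) = 3×10 + 3×51 + 2×314 + 3×130 = 30 + 153 + 628 + 390 = 1201
L = 1078 / 1201 × 100 = 89.7585
Paasche component (current-period weights):
ΣP(Period 1)Q(Period 1) = 4×8 + 4×48 + 1×300 + 4×165 = 32 + 192 + 300 + 660 = 1184
ΣP(Period 0)Q(Period 1) = 3×8 + 3×48 + 2×300 + 3×165 = 24 + 144 + 600 + 495 = 1263
P = 1184 / 1263 × 100 = 93.7451
Fisher = √(L × P) = √(89.7585 × 93.7451) = 91.7301

91.73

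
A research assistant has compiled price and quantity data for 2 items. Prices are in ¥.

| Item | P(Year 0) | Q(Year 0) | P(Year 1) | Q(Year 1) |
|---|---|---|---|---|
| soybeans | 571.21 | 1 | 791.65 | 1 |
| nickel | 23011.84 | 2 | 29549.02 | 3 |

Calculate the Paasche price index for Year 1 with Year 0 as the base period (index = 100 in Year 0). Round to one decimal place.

Paasche price index uses current-period quantities as weights.
ΣP(Year 1)·Q(Year 1) = 791.65×1 + 29549.02×3 = 791.65 + 88647.06 = 89438.71
ΣP(Year 0)·Q(Year 1) = 571.21×1 + 23011.84×3 = 571.21 + 69035.52 = 69606.73
Index = 89438.71 / 69606.73 × 100 = 128.4915

128.5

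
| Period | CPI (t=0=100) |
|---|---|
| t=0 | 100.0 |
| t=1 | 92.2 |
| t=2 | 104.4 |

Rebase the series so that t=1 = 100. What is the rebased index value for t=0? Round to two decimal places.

Rebased(t=0) = 100.0 / 92.2 × 100 = 108.4599

108.46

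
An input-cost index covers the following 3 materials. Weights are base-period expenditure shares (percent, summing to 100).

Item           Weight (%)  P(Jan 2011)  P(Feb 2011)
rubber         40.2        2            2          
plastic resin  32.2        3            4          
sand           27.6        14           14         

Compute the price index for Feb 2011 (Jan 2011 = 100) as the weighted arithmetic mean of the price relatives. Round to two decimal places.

110.73

rubber: 40.2 × (2/2) = 40.2 × 1.000000 = 40.2000
plastic resin: 32.2 × (4/3) = 32.2 × 1.333333 = 42.9333
sand: 27.6 × (14/14) = 27.6 × 1.000000 = 27.6000
Index = Σ wᵢ·(p₁ᵢ/p₀ᵢ) = 40.2000 + 42.9333 + 27.6000 = 110.7333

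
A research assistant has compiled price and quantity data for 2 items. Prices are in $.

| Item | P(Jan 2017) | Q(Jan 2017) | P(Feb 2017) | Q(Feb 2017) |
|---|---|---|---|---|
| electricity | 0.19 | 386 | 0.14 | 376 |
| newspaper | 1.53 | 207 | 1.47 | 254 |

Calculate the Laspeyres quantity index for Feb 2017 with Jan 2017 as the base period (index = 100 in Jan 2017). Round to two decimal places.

117.95

Laspeyres quantity index uses base-period prices as weights.
ΣP(Jan 2017)·Q(Feb 2017) = 0.19×376 + 1.53×254 = 71.44 + 388.62 = 460.06
ΣP(Jan 2017)·Q(Jan 2017) = 0.19×386 + 1.53×207 = 73.34 + 316.71 = 390.05
Index = 460.06 / 390.05 × 100 = 117.9490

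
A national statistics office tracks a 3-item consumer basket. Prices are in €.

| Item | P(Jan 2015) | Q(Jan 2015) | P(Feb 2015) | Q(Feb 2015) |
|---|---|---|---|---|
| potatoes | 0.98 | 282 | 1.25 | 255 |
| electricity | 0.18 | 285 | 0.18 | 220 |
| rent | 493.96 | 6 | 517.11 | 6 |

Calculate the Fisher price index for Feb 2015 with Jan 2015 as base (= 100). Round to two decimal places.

Laspeyres component (base-period weights):
ΣP(Feb 2015)Q(Jan 2015) = 1.25×282 + 0.18×285 + 517.11×6 = 352.5 + 51.3 + 3102.66 = 3506.46
ΣP(Jan 2015)Q(Jan 2015) = 0.98×282 + 0.18×285 + 493.96×6 = 276.36 + 51.3 + 2963.76 = 3291.42
L = 3506.46 / 3291.42 × 100 = 106.5334
Paasche component (current-period weights):
ΣP(Feb 2015)Q(Feb 2015) = 1.25×255 + 0.18×220 + 517.11×6 = 318.75 + 39.6 + 3102.66 = 3461.01
ΣP(Jan 2015)Q(Feb 2015) = 0.98×255 + 0.18×220 + 493.96×6 = 249.9 + 39.6 + 2963.76 = 3253.26
P = 3461.01 / 3253.26 × 100 = 106.3859
Fisher = √(L × P) = √(106.5334 × 106.3859) = 106.4596

106.46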